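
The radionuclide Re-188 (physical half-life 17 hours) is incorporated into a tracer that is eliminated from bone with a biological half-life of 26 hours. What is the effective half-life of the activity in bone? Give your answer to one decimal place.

1/t_eff = 1/t_phys + 1/t_biol = 1/17 + 1/26 = 0.097285 per hour.
t_eff = 17 × 26 / (17 + 26) ≈ 10.279 hours.

10.3 hours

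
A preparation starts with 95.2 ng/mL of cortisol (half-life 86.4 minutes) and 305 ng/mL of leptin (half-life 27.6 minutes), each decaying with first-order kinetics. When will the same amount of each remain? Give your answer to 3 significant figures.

Set 95.2·(1/2)^(t/86.4) = 305·(1/2)^(t/27.6).
Taking log₂: log₂(95.2/305) = t·(1/86.4 − 1/27.6).
log₂(0.31213) = -1.6798; 1/86.4 − 1/27.6 = -0.024658.
t = -1.6798 / -0.024658 ≈ 68.123 minutes.

68.1 minutes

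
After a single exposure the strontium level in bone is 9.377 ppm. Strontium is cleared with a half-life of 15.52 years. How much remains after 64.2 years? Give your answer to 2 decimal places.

0.53 ppm

Number of half-lives: n = 64.2/15.52 ≈ 4.1366.
Remaining = 9.377 × (1/2)^4.1366 = 9.377 × 0.056854 ≈ 0.53312 ppm.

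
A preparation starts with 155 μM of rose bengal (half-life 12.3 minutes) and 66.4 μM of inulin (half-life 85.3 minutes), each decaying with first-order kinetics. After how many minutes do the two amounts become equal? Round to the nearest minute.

Set 155·(1/2)^(t/12.3) = 66.4·(1/2)^(t/85.3).
Taking log₂: log₂(155/66.4) = t·(1/12.3 − 1/85.3).
log₂(2.3343) = 1.223; 1/12.3 − 1/85.3 = 0.069577.
t = 1.223 / 0.069577 ≈ 17.578 minutes.

18 minutes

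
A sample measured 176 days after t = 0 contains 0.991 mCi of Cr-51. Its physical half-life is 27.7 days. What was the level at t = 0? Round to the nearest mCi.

Number of half-lives elapsed: n = 176/27.7 ≈ 6.3538.
A₀ = A × 2^n = 0.991 × 2^6.3538 = 0.991 × 81.786 ≈ 81.05 mCi.

81 mCi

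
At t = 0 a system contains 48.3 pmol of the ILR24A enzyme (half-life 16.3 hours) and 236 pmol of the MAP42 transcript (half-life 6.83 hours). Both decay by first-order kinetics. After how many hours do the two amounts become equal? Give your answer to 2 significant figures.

27 hours

Set 48.3·(1/2)^(t/16.3) = 236·(1/2)^(t/6.83).
Taking log₂: log₂(48.3/236) = t·(1/16.3 − 1/6.83).
log₂(0.20466) = -2.2887; 1/16.3 − 1/6.83 = -0.085063.
t = -2.2887 / -0.085063 ≈ 26.906 hours.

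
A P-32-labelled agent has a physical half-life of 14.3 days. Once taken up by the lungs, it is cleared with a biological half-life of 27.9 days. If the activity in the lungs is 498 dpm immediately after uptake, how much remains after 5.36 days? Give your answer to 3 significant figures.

336 dpm

1/t_eff = 1/t_phys + 1/t_biol = 1/14.3 + 1/27.9 = 0.10577 per day.
t_eff = 14.3 × 27.9 / (14.3 + 27.9) ≈ 9.4543 days.
Remaining = 498 × (1/2)^(5.36/9.4543) = 498 × (1/2)^0.56694 ≈ 336.17 dpm.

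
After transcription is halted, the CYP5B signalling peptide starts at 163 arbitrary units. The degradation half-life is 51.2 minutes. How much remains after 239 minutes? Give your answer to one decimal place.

6.4 arbitrary units

Number of half-lives: n = 239/51.2 ≈ 4.668.
Remaining = 163 × (1/2)^4.668 = 163 × 0.039337 ≈ 6.4119 arbitrary units.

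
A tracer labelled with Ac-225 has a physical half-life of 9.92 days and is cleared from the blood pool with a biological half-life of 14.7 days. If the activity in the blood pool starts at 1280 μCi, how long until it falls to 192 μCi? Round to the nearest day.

1/t_eff = 1/t_phys + 1/t_biol = 1/9.92 + 1/14.7 = 0.16883 per day.
t_eff = 9.92 × 14.7 / (9.92 + 14.7) ≈ 5.923 days.
n = log₂(1280/192) ≈ 2.737; t = 2.737 × 5.923 ≈ 16.211 days.

16 days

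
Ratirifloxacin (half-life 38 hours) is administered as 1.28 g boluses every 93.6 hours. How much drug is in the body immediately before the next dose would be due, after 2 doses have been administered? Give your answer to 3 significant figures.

0.274 g

The 2 doses were given 187.2, 93.6 hours ago.
Total = 1.28·(1/2)^(187.2/38) + 1.28·(1/2)^(93.6/38)
      = 0.042096 + 0.23213 ≈ 0.27422 g.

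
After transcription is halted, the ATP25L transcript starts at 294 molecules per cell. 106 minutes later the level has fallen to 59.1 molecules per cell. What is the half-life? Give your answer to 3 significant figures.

45.8 minutes

A/A₀ = 59.1/294 ≈ 0.20102.
n = log₂(4.9746) ≈ 2.3146 half-lives elapsed in 106 minutes.
t½ = 106/2.3146 ≈ 45.797 minutes.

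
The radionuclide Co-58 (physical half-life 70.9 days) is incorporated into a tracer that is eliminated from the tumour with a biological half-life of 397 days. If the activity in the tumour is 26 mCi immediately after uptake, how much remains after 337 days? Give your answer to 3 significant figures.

1/t_eff = 1/t_phys + 1/t_biol = 1/70.9 + 1/397 = 0.016623 per day.
t_eff = 70.9 × 397 / (70.9 + 397) ≈ 60.157 days.
Remaining = 26 × (1/2)^(337/60.157) = 26 × (1/2)^5.602 ≈ 0.53529 mCi.

0.535 mCi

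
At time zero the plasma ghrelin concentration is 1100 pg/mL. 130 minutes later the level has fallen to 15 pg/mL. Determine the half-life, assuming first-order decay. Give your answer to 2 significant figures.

21 minutes

A/A₀ = 15/1100 ≈ 0.013636.
n = log₂(73.333) ≈ 6.1964 half-lives elapsed in 130 minutes.
t½ = 130/6.1964 ≈ 20.98 minutes.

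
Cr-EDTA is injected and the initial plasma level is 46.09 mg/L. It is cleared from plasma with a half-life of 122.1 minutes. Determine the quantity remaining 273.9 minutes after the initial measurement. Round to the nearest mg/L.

Number of half-lives: n = 273.9/122.1 ≈ 2.2432.
Remaining = 46.09 × (1/2)^2.2432 = 46.09 × 0.21121 ≈ 9.7347 mg/L.

10 mg/L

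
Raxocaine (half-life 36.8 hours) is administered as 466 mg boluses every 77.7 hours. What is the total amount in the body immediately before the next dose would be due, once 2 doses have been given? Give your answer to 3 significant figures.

133 mg

The 2 doses were given 155.4, 77.7 hours ago.
Total = 466·(1/2)^(155.4/36.8) + 466·(1/2)^(77.7/36.8)
      = 24.957 + 107.84 ≈ 132.8 mg.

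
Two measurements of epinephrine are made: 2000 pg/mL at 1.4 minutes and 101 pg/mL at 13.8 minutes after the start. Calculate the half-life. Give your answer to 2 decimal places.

Over Δt = 13.8 − 1.4 = 12.4 minutes, the level fell by a factor of 2000/101 ≈ 19.802.
n = log₂(19.802) ≈ 4.3076 half-lives, so t½ = 12.4/4.3076 ≈ 2.8787 minutes.

2.88 minutes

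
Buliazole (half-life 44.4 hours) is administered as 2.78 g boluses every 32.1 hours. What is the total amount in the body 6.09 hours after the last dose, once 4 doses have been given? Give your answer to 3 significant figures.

The 4 doses were given 102.39, 70.29, 38.19, 6.09 hours ago.
Total = 2.78·(1/2)^(102.39/44.4) + 2.78·(1/2)^(70.29/44.4) + 2.78·(1/2)^(38.19/44.4) + 2.78·(1/2)^(6.09/44.4)
      = 0.56214 + 0.92786 + 1.5315 + 2.5279 ≈ 5.5494 g.

5.55 g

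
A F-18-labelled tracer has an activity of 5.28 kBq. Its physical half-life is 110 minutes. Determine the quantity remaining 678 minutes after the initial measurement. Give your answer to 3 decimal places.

0.074 kBq

Number of half-lives: n = 678/110 ≈ 6.1636.
Remaining = 5.28 × (1/2)^6.1636 = 5.28 × 0.01395 ≈ 0.073654 kBq.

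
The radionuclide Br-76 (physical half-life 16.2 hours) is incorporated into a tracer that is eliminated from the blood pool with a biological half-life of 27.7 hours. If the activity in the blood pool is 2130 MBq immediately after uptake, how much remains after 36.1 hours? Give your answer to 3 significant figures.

1/t_eff = 1/t_phys + 1/t_biol = 1/16.2 + 1/27.7 = 0.097829 per hour.
t_eff = 16.2 × 27.7 / (16.2 + 27.7) ≈ 10.222 hours.
Remaining = 2130 × (1/2)^(36.1/10.222) = 2130 × (1/2)^3.5316 ≈ 184.18 MBq.

184 MBq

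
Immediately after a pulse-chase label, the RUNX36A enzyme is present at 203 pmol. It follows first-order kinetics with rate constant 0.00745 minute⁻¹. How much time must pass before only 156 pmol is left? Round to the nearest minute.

t½ = ln 2 / k = 0.69315 / 0.00745 ≈ 93.04 minutes.
Fraction remaining = 156/203 ≈ 0.76847.
n = log₂(203/156) = ln(1.3013)/ln 2 ≈ 0.37993 half-lives.
t = n × t½ = 0.37993 × 93.04 ≈ 35.349 minutes.

35 minutes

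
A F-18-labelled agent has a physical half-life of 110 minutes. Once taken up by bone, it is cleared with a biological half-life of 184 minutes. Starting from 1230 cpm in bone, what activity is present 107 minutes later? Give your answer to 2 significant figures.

1/t_eff = 1/t_phys + 1/t_biol = 1/110 + 1/184 = 0.014526 per minute.
t_eff = 110 × 184 / (110 + 184) ≈ 68.844 minutes.
Remaining = 1230 × (1/2)^(107/68.844) = 1230 × (1/2)^1.5542 ≈ 418.82 cpm.

420 cpm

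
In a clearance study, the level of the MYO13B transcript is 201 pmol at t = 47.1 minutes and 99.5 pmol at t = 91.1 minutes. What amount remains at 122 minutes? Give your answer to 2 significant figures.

61 pmol

Over Δt = 91.1 − 47.1 = 44 minutes, the level fell by a factor of 201/99.5 ≈ 2.0201.
n = log₂(2.0201) ≈ 1.0144 half-lives, so t½ = 44/1.0144 ≈ 43.374 minutes.
From t = 91.1 to t = 122: 99.5 × (1/2)^((122−91.1)/43.374) ≈ 60.725 pmol.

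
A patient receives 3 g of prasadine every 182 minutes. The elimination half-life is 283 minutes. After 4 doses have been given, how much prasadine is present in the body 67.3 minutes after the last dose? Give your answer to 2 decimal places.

5.88 g

The 4 doses were given 613.3, 431.3, 249.3, 67.3 minutes ago.
Total = 3·(1/2)^(613.3/283) + 3·(1/2)^(431.3/283) + 3·(1/2)^(249.3/283) + 3·(1/2)^(67.3/283)
      = 0.66796 + 1.0431 + 1.6291 + 2.5441 ≈ 5.8843 g.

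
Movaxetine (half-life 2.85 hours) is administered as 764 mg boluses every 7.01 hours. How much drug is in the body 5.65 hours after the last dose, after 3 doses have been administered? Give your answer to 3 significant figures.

The 3 doses were given 19.67, 12.66, 5.65 hours ago.
Total = 764·(1/2)^(19.67/2.85) + 764·(1/2)^(12.66/2.85) + 764·(1/2)^(5.65/2.85)
      = 6.3894 + 35.147 + 193.34 ≈ 234.87 mg.

235 mg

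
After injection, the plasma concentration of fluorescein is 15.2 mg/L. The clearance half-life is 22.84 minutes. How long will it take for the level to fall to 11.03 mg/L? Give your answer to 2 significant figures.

Fraction remaining = 11.03/15.2 ≈ 0.72566.
n = log₂(15.2/11.03) = ln(1.3781)/ln 2 ≈ 0.46264 half-lives.
t = n × t½ = 0.46264 × 22.84 ≈ 10.567 minutes.

11 minutes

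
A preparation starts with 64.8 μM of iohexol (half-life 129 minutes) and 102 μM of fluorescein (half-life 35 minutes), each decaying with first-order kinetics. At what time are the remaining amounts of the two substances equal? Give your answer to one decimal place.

31.4 minutes

Set 64.8·(1/2)^(t/129) = 102·(1/2)^(t/35).
Taking log₂: log₂(64.8/102) = t·(1/129 − 1/35).
log₂(0.63529) = -0.6545; 1/129 − 1/35 = -0.020819.
t = -0.6545 / -0.020819 ≈ 31.437 minutes.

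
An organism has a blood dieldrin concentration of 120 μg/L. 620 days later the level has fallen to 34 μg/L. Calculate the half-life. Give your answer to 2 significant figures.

A/A₀ = 34/120 ≈ 0.28333.
n = log₂(3.5294) ≈ 1.8194 half-lives elapsed in 620 days.
t½ = 620/1.8194 ≈ 340.77 days.

340 days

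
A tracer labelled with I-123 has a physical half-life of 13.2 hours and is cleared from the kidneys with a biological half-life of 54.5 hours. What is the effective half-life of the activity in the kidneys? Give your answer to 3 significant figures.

1/t_eff = 1/t_phys + 1/t_biol = 1/13.2 + 1/54.5 = 0.094106 per hour.
t_eff = 13.2 × 54.5 / (13.2 + 54.5) ≈ 10.626 hours.

10.6 hours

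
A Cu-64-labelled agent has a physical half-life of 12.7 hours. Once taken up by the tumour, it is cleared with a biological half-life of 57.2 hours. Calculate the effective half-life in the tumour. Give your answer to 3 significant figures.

1/t_eff = 1/t_phys + 1/t_biol = 1/12.7 + 1/57.2 = 0.096223 per hour.
t_eff = 12.7 × 57.2 / (12.7 + 57.2) ≈ 10.393 hours.

10.4 hours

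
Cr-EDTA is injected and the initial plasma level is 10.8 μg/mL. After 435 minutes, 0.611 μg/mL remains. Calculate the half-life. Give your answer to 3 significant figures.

105 minutes

A/A₀ = 0.611/10.8 ≈ 0.056574.
n = log₂(17.676) ≈ 4.1437 half-lives elapsed in 435 minutes.
t½ = 435/4.1437 ≈ 104.98 minutes.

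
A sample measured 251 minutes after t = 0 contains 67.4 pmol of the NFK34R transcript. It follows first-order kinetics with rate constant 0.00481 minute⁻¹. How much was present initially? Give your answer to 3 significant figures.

t½ = ln 2 / λ = 0.69315 / 0.00481 ≈ 144.11 minutes.
Number of half-lives elapsed: n = 251/144.11 ≈ 1.7418.
A₀ = A × 2^n = 67.4 × 2^1.7418 = 67.4 × 3.3445 ≈ 225.42 pmol.

225 pmol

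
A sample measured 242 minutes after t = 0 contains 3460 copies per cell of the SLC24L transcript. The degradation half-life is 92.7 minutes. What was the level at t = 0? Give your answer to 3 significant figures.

Number of half-lives elapsed: n = 242/92.7 ≈ 2.6106.
A₀ = A × 2^n = 3460 × 2^2.6106 = 3460 × 6.1075 ≈ 21132 copies per cell.

21100 copies per cell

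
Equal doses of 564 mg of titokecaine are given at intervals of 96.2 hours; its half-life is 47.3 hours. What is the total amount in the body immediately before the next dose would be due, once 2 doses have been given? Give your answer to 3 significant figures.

171 mg

The 2 doses were given 192.4, 96.2 hours ago.
Total = 564·(1/2)^(192.4/47.3) + 564·(1/2)^(96.2/47.3)
      = 33.635 + 137.73 ≈ 171.37 mg.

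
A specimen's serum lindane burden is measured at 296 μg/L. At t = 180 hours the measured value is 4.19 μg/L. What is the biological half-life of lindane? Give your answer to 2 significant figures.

29 hours

A/A₀ = 4.19/296 ≈ 0.014155.
n = log₂(70.644) ≈ 6.1425 half-lives elapsed in 180 hours.
t½ = 180/6.1425 ≈ 29.304 hours.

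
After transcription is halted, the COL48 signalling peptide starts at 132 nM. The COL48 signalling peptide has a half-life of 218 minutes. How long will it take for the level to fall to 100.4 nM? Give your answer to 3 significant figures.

86.1 minutes

Fraction remaining = 100.4/132 ≈ 0.76061.
n = log₂(132/100.4) = ln(1.3147)/ln 2 ≈ 0.39478 half-lives.
t = n × t½ = 0.39478 × 218 ≈ 86.062 minutes.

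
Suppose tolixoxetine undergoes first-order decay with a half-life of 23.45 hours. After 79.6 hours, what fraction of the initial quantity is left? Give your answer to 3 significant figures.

n = 79.6/23.45 ≈ 3.3945 half-lives.
Fraction remaining = (1/2)^3.3945 ≈ 0.095097.

0.0951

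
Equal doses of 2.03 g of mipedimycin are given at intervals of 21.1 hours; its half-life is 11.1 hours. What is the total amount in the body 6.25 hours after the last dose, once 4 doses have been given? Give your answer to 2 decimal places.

1.87 g

The 4 doses were given 69.55, 48.45, 27.35, 6.25 hours ago.
Total = 2.03·(1/2)^(69.55/11.1) + 2.03·(1/2)^(48.45/11.1) + 2.03·(1/2)^(27.35/11.1) + 2.03·(1/2)^(6.25/11.1)
      = 0.026382 + 0.098524 + 0.36793 + 1.374 ≈ 1.8669 g.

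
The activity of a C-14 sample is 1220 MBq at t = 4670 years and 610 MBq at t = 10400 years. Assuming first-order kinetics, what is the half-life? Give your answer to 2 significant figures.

5700 years

Over Δt = 10400 − 4670 = 5730 years, the level fell by a factor of 1220/610 ≈ 2.
n = log₂(2) ≈ 1 half-lives, so t½ = 5730/1 ≈ 5730 years.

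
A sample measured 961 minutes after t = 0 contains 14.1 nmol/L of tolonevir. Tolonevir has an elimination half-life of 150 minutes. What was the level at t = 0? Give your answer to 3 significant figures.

Number of half-lives elapsed: n = 961/150 ≈ 6.4067.
A₀ = A × 2^n = 14.1 × 2^6.4067 = 14.1 × 84.84 ≈ 1196.2 nmol/L.

1200 nmol/L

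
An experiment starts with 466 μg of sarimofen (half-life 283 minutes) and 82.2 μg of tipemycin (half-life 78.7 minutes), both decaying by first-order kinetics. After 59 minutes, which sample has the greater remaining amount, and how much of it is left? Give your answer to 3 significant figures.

sarimofen: 466 × (1/2)^0.20848 ≈ 403.3 μg.
tipemycin: 82.2 × (1/2)^0.74968 ≈ 48.887 μg.
Sarimofen has more remaining, at ≈ 403.3 μg.

sarimofen, 403 μg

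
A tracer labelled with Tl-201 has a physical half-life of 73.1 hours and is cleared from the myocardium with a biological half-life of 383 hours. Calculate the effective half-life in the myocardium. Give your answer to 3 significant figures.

1/t_eff = 1/t_phys + 1/t_biol = 1/73.1 + 1/383 = 0.016291 per hour.
t_eff = 73.1 × 383 / (73.1 + 383) ≈ 61.384 hours.

61.4 hours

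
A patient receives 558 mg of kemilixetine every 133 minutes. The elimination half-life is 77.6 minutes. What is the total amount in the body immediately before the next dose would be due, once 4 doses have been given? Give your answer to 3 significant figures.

The 4 doses were given 532, 399, 266, 133 minutes ago.
Total = 558·(1/2)^(532/77.6) + 558·(1/2)^(399/77.6) + 558·(1/2)^(266/77.6) + 558·(1/2)^(133/77.6)
      = 4.8181 + 15.806 + 51.851 + 170.1 ≈ 242.57 mg.

243 mg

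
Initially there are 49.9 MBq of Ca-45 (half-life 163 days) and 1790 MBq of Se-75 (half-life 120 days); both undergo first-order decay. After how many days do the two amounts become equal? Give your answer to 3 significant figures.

Set 49.9·(1/2)^(t/163) = 1790·(1/2)^(t/120).
Taking log₂: log₂(49.9/1790) = t·(1/163 − 1/120).
log₂(0.027877) = -5.1648; 1/163 − 1/120 = -0.0021984.
t = -5.1648 / -0.0021984 ≈ 2349.4 days.

2350 days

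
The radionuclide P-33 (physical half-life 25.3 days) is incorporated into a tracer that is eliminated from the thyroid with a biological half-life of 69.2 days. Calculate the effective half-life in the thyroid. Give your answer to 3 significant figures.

18.5 days

1/t_eff = 1/t_phys + 1/t_biol = 1/25.3 + 1/69.2 = 0.053977 per day.
t_eff = 25.3 × 69.2 / (25.3 + 69.2) ≈ 18.527 days.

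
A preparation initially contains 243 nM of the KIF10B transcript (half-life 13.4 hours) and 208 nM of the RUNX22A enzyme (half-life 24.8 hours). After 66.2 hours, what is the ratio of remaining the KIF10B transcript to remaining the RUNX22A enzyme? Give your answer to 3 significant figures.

0.242

KIF10B transcript: 243 × (1/2)^(66.2/13.4) = 243 × (1/2)^4.9403 ≈ 7.9146 nM.
RUNX22A enzyme: 208 × (1/2)^(66.2/24.8) = 208 × (1/2)^2.6694 ≈ 32.697 nM.
Ratio ≈ 7.9146 / 32.697 ≈ 0.24206.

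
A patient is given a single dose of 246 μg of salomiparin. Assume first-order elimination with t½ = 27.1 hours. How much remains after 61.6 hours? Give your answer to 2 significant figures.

51 μg

Number of half-lives: n = 61.6/27.1 ≈ 2.2731.
Remaining = 246 × (1/2)^2.2731 = 246 × 0.20689 ≈ 50.895 μg.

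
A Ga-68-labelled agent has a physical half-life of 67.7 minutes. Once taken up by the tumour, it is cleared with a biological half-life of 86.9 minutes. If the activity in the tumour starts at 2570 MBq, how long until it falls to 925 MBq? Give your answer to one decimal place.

1/t_eff = 1/t_phys + 1/t_biol = 1/67.7 + 1/86.9 = 0.026279 per minute.
t_eff = 67.7 × 86.9 / (67.7 + 86.9) ≈ 38.054 minutes.
n = log₂(2570/925) ≈ 1.4742; t = 1.4742 × 38.054 ≈ 56.101 minutes.

56.1 minutes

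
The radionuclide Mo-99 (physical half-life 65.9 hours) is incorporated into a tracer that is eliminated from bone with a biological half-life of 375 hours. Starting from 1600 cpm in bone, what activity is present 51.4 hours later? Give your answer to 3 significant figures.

847 cpm

1/t_eff = 1/t_phys + 1/t_biol = 1/65.9 + 1/375 = 0.017841 per hour.
t_eff = 65.9 × 375 / (65.9 + 375) ≈ 56.05 hours.
Remaining = 1600 × (1/2)^(51.4/56.05) = 1600 × (1/2)^0.91704 ≈ 847.35 cpm.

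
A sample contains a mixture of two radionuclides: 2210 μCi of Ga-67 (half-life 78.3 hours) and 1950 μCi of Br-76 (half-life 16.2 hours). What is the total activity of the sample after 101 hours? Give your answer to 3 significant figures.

Ga-67: 2210 × (1/2)^(101/78.3) = 2210 × (1/2)^1.2899 ≈ 903.84 μCi.
Br-76: 1950 × (1/2)^(101/16.2) = 1950 × (1/2)^6.2346 ≈ 25.897 μCi.
Total = 903.84 + 25.897 ≈ 929.73 μCi.

930 μCi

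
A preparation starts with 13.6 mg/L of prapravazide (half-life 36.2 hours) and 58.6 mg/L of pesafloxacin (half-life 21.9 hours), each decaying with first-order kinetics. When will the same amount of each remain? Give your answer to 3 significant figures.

Set 13.6·(1/2)^(t/36.2) = 58.6·(1/2)^(t/21.9).
Taking log₂: log₂(13.6/58.6) = t·(1/36.2 − 1/21.9).
log₂(0.23208) = -2.1073; 1/36.2 − 1/21.9 = -0.018038.
t = -2.1073 / -0.018038 ≈ 116.83 hours.

117 hours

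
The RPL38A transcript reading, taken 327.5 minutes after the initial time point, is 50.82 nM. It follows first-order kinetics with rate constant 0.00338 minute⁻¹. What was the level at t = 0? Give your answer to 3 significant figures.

t½ = ln 2 / k = 0.69315 / 0.00338 ≈ 205.07 minutes.
Number of half-lives elapsed: n = 327.5/205.07 ≈ 1.597.
A₀ = A × 2^n = 50.82 × 2^1.597 = 50.82 × 3.0251 ≈ 153.74 nM.

154 nM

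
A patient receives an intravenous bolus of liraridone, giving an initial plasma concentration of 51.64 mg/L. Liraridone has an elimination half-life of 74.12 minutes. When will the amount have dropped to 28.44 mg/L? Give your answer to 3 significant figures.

Fraction remaining = 28.44/51.64 ≈ 0.55074.
n = log₂(51.64/28.44) = ln(1.8158)/ln 2 ≈ 0.86057 half-lives.
t = n × t½ = 0.86057 × 74.12 ≈ 63.785 minutes.

63.8 minutes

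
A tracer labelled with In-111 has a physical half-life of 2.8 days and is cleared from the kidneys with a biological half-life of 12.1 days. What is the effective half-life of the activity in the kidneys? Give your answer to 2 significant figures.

2.3 days

1/t_eff = 1/t_phys + 1/t_biol = 1/2.8 + 1/12.1 = 0.43979 per day.
t_eff = 2.8 × 12.1 / (2.8 + 12.1) ≈ 2.2738 days.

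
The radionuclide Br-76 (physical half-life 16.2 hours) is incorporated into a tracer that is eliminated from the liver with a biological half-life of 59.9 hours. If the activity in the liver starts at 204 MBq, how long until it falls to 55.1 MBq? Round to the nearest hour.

24 hours

1/t_eff = 1/t_phys + 1/t_biol = 1/16.2 + 1/59.9 = 0.078423 per hour.
t_eff = 16.2 × 59.9 / (16.2 + 59.9) ≈ 12.751 hours.
n = log₂(204/55.1) ≈ 1.8884; t = 1.8884 × 12.751 ≈ 24.08 hours.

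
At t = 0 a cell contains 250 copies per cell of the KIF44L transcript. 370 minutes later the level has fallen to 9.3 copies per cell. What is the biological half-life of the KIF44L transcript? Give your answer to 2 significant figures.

78 minutes

A/A₀ = 9.3/250 ≈ 0.0372.
n = log₂(26.882) ≈ 4.7486 half-lives elapsed in 370 minutes.
t½ = 370/4.7486 ≈ 77.918 minutes.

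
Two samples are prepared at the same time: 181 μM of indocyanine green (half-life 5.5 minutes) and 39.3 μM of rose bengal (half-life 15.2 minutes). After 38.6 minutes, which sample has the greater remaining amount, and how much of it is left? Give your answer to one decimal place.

rose bengal, 6.8 μM

indocyanine green: 181 × (1/2)^7.0182 ≈ 1.3964 μM.
rose bengal: 39.3 × (1/2)^2.5395 ≈ 6.7598 μM.
Rose bengal has more remaining, at ≈ 6.7598 μM.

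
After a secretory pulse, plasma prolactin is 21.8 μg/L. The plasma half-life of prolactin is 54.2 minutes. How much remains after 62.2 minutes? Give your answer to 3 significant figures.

Number of half-lives: n = 62.2/54.2 ≈ 1.1476.
Remaining = 21.8 × (1/2)^1.1476 = 21.8 × 0.45138 ≈ 9.84 μg/L.

9.84 μg/L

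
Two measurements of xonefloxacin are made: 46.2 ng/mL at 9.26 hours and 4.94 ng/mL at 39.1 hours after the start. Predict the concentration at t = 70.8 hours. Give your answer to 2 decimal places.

Over Δt = 39.1 − 9.26 = 29.84 hours, the level fell by a factor of 46.2/4.94 ≈ 9.3522.
n = log₂(9.3522) ≈ 3.2253 half-lives, so t½ = 29.84/3.2253 ≈ 9.2518 hours.
From t = 39.1 to t = 70.8: 4.94 × (1/2)^((70.8−39.1)/9.2518) ≈ 0.45951 ng/mL.

0.46 ng/mL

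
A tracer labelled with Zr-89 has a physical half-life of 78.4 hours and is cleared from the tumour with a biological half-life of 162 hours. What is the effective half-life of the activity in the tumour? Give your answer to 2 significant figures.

1/t_eff = 1/t_phys + 1/t_biol = 1/78.4 + 1/162 = 0.018928 per hour.
t_eff = 78.4 × 162 / (78.4 + 162) ≈ 52.832 hours.

53 hours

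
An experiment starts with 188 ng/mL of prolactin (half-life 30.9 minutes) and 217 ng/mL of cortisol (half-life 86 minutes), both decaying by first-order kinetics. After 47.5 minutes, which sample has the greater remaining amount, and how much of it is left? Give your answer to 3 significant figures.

prolactin: 188 × (1/2)^1.5372 ≈ 64.775 ng/mL.
cortisol: 217 × (1/2)^0.55233 ≈ 147.98 ng/mL.
Cortisol has more remaining, at ≈ 147.98 ng/mL.

cortisol, 148 ng/mL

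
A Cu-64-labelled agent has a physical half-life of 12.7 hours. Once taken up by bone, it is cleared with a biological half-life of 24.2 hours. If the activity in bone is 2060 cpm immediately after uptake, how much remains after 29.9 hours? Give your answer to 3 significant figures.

1/t_eff = 1/t_phys + 1/t_biol = 1/12.7 + 1/24.2 = 0.12006 per hour.
t_eff = 12.7 × 24.2 / (12.7 + 24.2) ≈ 8.329 hours.
Remaining = 2060 × (1/2)^(29.9/8.329) = 2060 × (1/2)^3.5899 ≈ 171.08 cpm.

171 cpm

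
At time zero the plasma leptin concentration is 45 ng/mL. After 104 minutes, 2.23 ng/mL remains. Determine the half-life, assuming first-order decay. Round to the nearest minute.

24 minutes

A/A₀ = 2.23/45 ≈ 0.049556.
n = log₂(20.179) ≈ 4.3348 half-lives elapsed in 104 minutes.
t½ = 104/4.3348 ≈ 23.992 minutes.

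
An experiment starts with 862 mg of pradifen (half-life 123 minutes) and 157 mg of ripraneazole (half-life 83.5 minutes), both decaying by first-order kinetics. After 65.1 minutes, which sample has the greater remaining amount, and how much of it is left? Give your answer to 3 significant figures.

pradifen: 862 × (1/2)^0.52927 ≈ 597.29 mg.
ripraneazole: 157 × (1/2)^0.77964 ≈ 91.454 mg.
Pradifen has more remaining, at ≈ 597.29 mg.

pradifen, 597 mg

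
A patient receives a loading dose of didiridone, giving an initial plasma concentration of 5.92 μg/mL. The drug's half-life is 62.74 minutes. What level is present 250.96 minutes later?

Elapsed time is 4 half-lives (250.96/62.74).
Each half-life halves the amount: 5.92 × (1/2)^4 = 5.92/16 = 0.37 μg/mL.

0.37 μg/mL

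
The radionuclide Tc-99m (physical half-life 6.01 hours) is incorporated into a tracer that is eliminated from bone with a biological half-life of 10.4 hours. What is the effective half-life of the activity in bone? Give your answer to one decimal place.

3.8 hours

1/t_eff = 1/t_phys + 1/t_biol = 1/6.01 + 1/10.4 = 0.26254 per hour.
t_eff = 6.01 × 10.4 / (6.01 + 10.4) ≈ 3.8089 hours.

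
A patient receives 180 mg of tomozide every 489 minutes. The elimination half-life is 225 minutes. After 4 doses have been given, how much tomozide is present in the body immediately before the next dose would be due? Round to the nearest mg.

The 4 doses were given 1956, 1467, 978, 489 minutes ago.
Total = 180·(1/2)^(1956/225) + 180·(1/2)^(1467/225) + 180·(1/2)^(978/225) + 180·(1/2)^(489/225)
      = 0.43483 + 1.9614 + 8.847 + 39.906 ≈ 51.149 mg.

51 mg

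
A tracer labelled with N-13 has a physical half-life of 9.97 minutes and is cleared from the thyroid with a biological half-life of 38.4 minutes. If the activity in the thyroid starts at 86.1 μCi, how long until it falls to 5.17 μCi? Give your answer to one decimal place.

32.1 minutes

1/t_eff = 1/t_phys + 1/t_biol = 1/9.97 + 1/38.4 = 0.12634 per minute.
t_eff = 9.97 × 38.4 / (9.97 + 38.4) ≈ 7.915 minutes.
n = log₂(86.1/5.17) ≈ 4.0578; t = 4.0578 × 7.915 ≈ 32.117 minutes.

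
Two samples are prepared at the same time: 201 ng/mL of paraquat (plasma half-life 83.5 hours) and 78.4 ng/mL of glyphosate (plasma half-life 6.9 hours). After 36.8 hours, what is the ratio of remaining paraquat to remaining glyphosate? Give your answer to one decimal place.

76.2

paraquat: 201 × (1/2)^(36.8/83.5) = 201 × (1/2)^0.44072 ≈ 148.09 ng/mL.
glyphosate: 78.4 × (1/2)^(36.8/6.9) = 78.4 × (1/2)^5.3333 ≈ 1.9446 ng/mL.
Ratio ≈ 148.09 / 1.9446 ≈ 76.156.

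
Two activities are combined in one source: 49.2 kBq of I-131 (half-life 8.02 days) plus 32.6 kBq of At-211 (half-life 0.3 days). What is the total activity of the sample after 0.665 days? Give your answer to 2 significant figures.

I-131: 49.2 × (1/2)^(0.665/8.02) = 49.2 × (1/2)^0.082918 ≈ 46.452 kBq.
At-211: 32.6 × (1/2)^(0.665/0.3) = 32.6 × (1/2)^2.2167 ≈ 7.0135 kBq.
Total = 46.452 + 7.0135 ≈ 53.465 kBq.

53 kBq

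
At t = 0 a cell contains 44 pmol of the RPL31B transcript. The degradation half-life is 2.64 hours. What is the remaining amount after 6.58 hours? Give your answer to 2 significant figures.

7.8 pmol

Number of half-lives: n = 6.58/2.64 ≈ 2.4924.
Remaining = 44 × (1/2)^2.4924 = 44 × 0.17771 ≈ 7.8191 pmol.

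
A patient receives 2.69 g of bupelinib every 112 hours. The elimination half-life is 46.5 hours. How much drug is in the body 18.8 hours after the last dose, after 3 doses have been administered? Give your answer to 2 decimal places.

2.49 g

The 3 doses were given 242.8, 130.8, 18.8 hours ago.
Total = 2.69·(1/2)^(242.8/46.5) + 2.69·(1/2)^(130.8/46.5) + 2.69·(1/2)^(18.8/46.5)
      = 0.072098 + 0.38281 + 2.0326 ≈ 2.4875 g.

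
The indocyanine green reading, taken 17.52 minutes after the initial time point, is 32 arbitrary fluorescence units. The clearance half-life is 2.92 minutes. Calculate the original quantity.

Number of half-lives elapsed: n = 17.52/2.92 ≈ 6.
A₀ = A × 2^n = 32 × 2^6 = 32 × 64 ≈ 2048 arbitrary fluorescence units.

2048 arbitrary fluorescence units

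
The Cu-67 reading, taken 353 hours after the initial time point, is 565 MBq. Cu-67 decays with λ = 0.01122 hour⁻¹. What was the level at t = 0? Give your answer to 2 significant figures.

30000 MBq

t½ = ln 2 / λ = 0.69315 / 0.01122 ≈ 61.778 hours.
Number of half-lives elapsed: n = 353/61.778 ≈ 5.714.
A₀ = A × 2^n = 565 × 2^5.714 = 565 × 52.492 ≈ 29658 MBq.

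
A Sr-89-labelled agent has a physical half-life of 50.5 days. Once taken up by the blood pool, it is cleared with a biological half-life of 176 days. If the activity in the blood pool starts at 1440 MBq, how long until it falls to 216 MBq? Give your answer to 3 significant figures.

107 days

1/t_eff = 1/t_phys + 1/t_biol = 1/50.5 + 1/176 = 0.025484 per day.
t_eff = 50.5 × 176 / (50.5 + 176) ≈ 39.241 days.
n = log₂(1440/216) ≈ 2.737; t = 2.737 × 39.241 ≈ 107.4 days.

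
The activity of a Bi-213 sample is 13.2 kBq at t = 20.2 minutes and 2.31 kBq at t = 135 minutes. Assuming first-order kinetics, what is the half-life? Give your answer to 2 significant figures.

Over Δt = 135 − 20.2 = 114.8 minutes, the level fell by a factor of 13.2/2.31 ≈ 5.7143.
n = log₂(5.7143) ≈ 2.5146 half-lives, so t½ = 114.8/2.5146 ≈ 45.654 minutes.

46 minutes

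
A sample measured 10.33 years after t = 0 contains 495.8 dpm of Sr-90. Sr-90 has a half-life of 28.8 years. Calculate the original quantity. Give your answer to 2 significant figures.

640 dpm

Number of half-lives elapsed: n = 10.33/28.8 ≈ 0.35868.
A₀ = A × 2^n = 495.8 × 2^0.35868 = 495.8 × 1.2823 ≈ 635.74 dpm.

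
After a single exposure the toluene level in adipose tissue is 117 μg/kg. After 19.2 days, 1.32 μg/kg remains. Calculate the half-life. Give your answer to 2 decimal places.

A/A₀ = 1.32/117 ≈ 0.011282.
n = log₂(88.636) ≈ 6.4698 half-lives elapsed in 19.2 days.
t½ = 19.2/6.4698 ≈ 2.9676 days.

2.97 days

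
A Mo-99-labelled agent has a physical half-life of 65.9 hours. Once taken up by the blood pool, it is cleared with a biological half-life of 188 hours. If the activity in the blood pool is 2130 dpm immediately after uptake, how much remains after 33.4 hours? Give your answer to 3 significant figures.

1330 dpm

1/t_eff = 1/t_phys + 1/t_biol = 1/65.9 + 1/188 = 0.020494 per hour.
t_eff = 65.9 × 188 / (65.9 + 188) ≈ 48.796 hours.
Remaining = 2130 × (1/2)^(33.4/48.796) = 2130 × (1/2)^0.68449 ≈ 1325.3 dpm.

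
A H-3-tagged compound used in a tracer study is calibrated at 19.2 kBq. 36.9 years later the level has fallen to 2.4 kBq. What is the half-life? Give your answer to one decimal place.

A/A₀ = 2.4/19.2 ≈ 0.125.
n = log₂(8) ≈ 3 half-lives elapsed in 36.9 years.
t½ = 36.9/3 ≈ 12.3 years.

12.3 years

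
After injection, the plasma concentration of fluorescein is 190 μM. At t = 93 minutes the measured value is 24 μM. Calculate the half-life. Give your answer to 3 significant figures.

31.2 minutes

A/A₀ = 24/190 ≈ 0.12632.
n = log₂(7.9167) ≈ 2.9849 half-lives elapsed in 93 minutes.
t½ = 93/2.9849 ≈ 31.157 minutes.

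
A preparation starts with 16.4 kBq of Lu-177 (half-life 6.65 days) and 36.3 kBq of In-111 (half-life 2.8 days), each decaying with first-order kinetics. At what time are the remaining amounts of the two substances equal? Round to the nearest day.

6 days

Set 16.4·(1/2)^(t/6.65) = 36.3·(1/2)^(t/2.8).
Taking log₂: log₂(16.4/36.3) = t·(1/6.65 − 1/2.8).
log₂(0.45179) = -1.1463; 1/6.65 − 1/2.8 = -0.20677.
t = -1.1463 / -0.20677 ≈ 5.5438 days.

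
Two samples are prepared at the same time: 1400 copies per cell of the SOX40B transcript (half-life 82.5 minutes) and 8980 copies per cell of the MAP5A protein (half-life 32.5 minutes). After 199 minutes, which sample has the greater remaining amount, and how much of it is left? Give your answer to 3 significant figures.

SOX40B transcript, 263 copies per cell

SOX40B transcript: 1400 × (1/2)^2.4121 ≈ 263.03 copies per cell.
MAP5A protein: 8980 × (1/2)^6.1231 ≈ 128.84 copies per cell.
SOX40B transcript has more remaining, at ≈ 263.03 copies per cell.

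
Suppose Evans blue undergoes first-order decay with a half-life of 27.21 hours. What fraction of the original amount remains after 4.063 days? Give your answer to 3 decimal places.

0.083

4.063 days = 97.512 hours.
n = 97.512/27.21 ≈ 3.5837 half-lives.
Fraction remaining = (1/2)^3.5837 ≈ 0.083407.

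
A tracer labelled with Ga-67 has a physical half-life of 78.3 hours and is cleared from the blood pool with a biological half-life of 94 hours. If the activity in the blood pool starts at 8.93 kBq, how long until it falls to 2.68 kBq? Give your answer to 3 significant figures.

1/t_eff = 1/t_phys + 1/t_biol = 1/78.3 + 1/94 = 0.02341 per hour.
t_eff = 78.3 × 94 / (78.3 + 94) ≈ 42.717 hours.
n = log₂(8.93/2.68) ≈ 1.7364; t = 1.7364 × 42.717 ≈ 74.176 hours.

74.2 hours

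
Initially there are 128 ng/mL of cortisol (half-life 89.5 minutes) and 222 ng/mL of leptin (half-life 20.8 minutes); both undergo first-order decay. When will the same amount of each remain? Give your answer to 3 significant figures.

21.5 minutes

Set 128·(1/2)^(t/89.5) = 222·(1/2)^(t/20.8).
Taking log₂: log₂(128/222) = t·(1/89.5 − 1/20.8).
log₂(0.57658) = -0.79442; 1/89.5 − 1/20.8 = -0.036904.
t = -0.79442 / -0.036904 ≈ 21.527 minutes.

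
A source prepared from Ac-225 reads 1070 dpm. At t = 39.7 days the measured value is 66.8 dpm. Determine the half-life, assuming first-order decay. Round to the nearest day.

A/A₀ = 66.8/1070 ≈ 0.06243.
n = log₂(16.018) ≈ 4.0016 half-lives elapsed in 39.7 days.
t½ = 39.7/4.0016 ≈ 9.921 days.

10 days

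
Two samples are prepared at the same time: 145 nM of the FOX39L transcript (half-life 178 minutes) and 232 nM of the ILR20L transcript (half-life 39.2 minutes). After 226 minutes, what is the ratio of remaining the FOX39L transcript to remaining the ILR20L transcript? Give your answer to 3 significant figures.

FOX39L transcript: 145 × (1/2)^(226/178) = 145 × (1/2)^1.2697 ≈ 60.14 nM.
ILR20L transcript: 232 × (1/2)^(226/39.2) = 232 × (1/2)^5.7653 ≈ 4.2654 nM.
Ratio ≈ 60.14 / 4.2654 ≈ 14.099.

14.1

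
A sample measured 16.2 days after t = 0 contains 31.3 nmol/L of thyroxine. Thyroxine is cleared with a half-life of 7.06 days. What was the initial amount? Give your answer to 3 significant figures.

Number of half-lives elapsed: n = 16.2/7.06 ≈ 2.2946.
A₀ = A × 2^n = 31.3 × 2^2.2946 = 31.3 × 4.9062 ≈ 153.57 nmol/L.

154 nmol/L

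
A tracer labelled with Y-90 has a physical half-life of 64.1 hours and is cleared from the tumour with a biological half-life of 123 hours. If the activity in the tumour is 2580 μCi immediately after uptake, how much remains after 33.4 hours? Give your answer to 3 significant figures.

1490 μCi

1/t_eff = 1/t_phys + 1/t_biol = 1/64.1 + 1/123 = 0.023731 per hour.
t_eff = 64.1 × 123 / (64.1 + 123) ≈ 42.139 hours.
Remaining = 2580 × (1/2)^(33.4/42.139) = 2580 × (1/2)^0.79261 ≈ 1489.4 μCi.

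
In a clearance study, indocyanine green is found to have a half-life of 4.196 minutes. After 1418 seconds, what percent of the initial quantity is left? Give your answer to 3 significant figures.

2.02%

1418 seconds = 23.6333 minutes.
n = 23.6333/4.196 ≈ 5.6323 half-lives.
Fraction remaining = (1/2)^5.6323 ≈ 0.02016, i.e. 2.016%.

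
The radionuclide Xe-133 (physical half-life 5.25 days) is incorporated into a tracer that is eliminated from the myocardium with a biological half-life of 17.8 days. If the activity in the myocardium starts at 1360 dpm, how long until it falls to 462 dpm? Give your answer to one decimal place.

6.3 days

1/t_eff = 1/t_phys + 1/t_biol = 1/5.25 + 1/17.8 = 0.24666 per day.
t_eff = 5.25 × 17.8 / (5.25 + 17.8) ≈ 4.0542 days.
n = log₂(1360/462) ≈ 1.5576; t = 1.5576 × 4.0542 ≈ 6.315 days.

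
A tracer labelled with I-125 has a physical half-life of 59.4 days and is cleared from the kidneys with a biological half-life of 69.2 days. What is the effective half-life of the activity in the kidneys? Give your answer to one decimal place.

32.0 days

1/t_eff = 1/t_phys + 1/t_biol = 1/59.4 + 1/69.2 = 0.031286 per day.
t_eff = 59.4 × 69.2 / (59.4 + 69.2) ≈ 31.963 days.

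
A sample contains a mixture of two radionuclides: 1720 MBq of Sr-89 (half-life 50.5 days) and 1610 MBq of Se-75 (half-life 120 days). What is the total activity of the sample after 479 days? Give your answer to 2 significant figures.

100 MBq

Sr-89: 1720 × (1/2)^(479/50.5) = 1720 × (1/2)^9.4851 ≈ 2.4 MBq.
Se-75: 1610 × (1/2)^(479/120) = 1610 × (1/2)^3.9917 ≈ 101.21 MBq.
Total = 2.4 + 101.21 ≈ 103.61 MBq.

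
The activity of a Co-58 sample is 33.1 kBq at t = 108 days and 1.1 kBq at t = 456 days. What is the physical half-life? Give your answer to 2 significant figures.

71 days

Over Δt = 456 − 108 = 348 days, the level fell by a factor of 33.1/1.1 ≈ 30.091.
n = log₂(30.091) ≈ 4.9113 half-lives, so t½ = 348/4.9113 ≈ 70.858 days.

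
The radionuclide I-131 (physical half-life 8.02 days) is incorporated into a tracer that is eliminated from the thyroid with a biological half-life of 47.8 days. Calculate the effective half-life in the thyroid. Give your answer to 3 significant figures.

6.87 days

1/t_eff = 1/t_phys + 1/t_biol = 1/8.02 + 1/47.8 = 0.14561 per day.
t_eff = 8.02 × 47.8 / (8.02 + 47.8) ≈ 6.8677 days.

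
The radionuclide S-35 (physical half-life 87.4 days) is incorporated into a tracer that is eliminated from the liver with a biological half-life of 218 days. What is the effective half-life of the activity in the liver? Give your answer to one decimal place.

62.4 days

1/t_eff = 1/t_phys + 1/t_biol = 1/87.4 + 1/218 = 0.016029 per day.
t_eff = 87.4 × 218 / (87.4 + 218) ≈ 62.388 days.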